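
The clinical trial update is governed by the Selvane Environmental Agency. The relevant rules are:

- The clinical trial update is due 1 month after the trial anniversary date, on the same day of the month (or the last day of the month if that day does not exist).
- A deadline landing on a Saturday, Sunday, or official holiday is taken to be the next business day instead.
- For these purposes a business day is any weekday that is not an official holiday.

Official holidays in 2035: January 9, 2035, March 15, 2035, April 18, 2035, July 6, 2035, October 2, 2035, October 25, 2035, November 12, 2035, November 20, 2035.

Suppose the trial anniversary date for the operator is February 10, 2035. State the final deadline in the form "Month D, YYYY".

1 month after February 10, 2035, on the same day of the month, is March 10, 2035.
March 10, 2035 is a Saturday; the next business day is March 12, 2035 (Monday).
The final due date is March 12, 2035.

March 12, 2035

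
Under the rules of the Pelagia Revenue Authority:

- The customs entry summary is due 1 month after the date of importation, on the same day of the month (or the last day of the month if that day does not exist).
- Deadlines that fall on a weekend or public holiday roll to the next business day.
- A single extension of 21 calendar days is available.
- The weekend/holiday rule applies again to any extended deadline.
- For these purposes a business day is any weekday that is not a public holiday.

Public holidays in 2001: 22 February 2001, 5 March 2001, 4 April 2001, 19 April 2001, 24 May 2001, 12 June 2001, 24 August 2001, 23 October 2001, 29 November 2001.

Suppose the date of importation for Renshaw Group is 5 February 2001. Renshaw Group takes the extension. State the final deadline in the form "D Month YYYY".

Moving 1 month forward from 5 February 2001 on the corresponding day gives 5 March 2001.
5 March 2001 is a listed holiday, so it moves to the next business day, 6 March 2001 (Tuesday).
The 21-calendar-day extension moves the deadline from 6 March 2001 to 27 March 2001.
Since 27 March 2001 is a Tuesday and not a holiday, the date is unchanged.
Final deadline: 27 March 2001.

27 March 2001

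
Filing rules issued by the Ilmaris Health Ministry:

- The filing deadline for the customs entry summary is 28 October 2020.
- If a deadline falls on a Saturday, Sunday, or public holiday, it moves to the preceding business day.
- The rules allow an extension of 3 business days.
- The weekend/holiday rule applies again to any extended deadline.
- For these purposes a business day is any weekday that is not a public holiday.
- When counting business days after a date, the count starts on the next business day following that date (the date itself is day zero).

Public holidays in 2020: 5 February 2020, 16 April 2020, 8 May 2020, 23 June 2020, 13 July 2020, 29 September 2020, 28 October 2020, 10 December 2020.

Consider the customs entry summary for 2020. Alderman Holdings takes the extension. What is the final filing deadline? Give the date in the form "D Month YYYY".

The statutory due date is 28 October 2020.
Because 28 October 2020 is a listed holiday, the deadline becomes 27 October 2020 (Tuesday).
Applying the 3-business-day extension: 3 business days after 27 October 2020 is 2 November 2020.
2 November 2020 (Monday) is already a business day.
Deadline: 2 November 2020.

2 November 2020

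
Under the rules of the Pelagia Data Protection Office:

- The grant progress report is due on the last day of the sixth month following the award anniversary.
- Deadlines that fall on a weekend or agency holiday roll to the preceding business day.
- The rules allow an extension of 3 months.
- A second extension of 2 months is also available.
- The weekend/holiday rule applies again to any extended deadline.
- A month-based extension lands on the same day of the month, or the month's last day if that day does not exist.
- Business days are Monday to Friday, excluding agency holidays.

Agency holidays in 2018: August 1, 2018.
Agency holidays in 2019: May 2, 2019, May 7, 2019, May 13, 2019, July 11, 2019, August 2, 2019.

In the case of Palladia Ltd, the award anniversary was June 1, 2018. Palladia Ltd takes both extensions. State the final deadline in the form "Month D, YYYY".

May 29, 2019

6 months after June 1, 2018 falls in December 2018; the last day of that month is December 31, 2018.
Since December 31, 2018 is a Monday and not a holiday, the date is unchanged.
Add 3 months to December 31, 2018: March 31, 2019.
March 31, 2019 falls on a Sunday. Rolling to the preceding business day gives March 29, 2019, a Friday.
Add 2 months to March 29, 2019: May 29, 2019.
May 29, 2019 falls on a Wednesday, which is a business day, so no adjustment is needed.
So the filing is due May 29, 2019.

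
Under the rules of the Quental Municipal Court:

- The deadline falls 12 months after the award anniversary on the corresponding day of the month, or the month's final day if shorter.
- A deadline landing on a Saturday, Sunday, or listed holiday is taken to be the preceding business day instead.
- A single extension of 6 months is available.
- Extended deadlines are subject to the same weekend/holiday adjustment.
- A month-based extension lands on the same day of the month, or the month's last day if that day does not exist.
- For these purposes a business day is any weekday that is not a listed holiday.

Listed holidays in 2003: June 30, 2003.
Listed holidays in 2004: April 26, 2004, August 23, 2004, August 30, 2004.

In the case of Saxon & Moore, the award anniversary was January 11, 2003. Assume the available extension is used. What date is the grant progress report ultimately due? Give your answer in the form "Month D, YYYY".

12 months from January 11, 2003 is January 11, 2004.
Because January 11, 2004 is a Sunday, the deadline becomes January 9, 2004 (Friday).
The 6 months extension carries January 9, 2004 to July 9, 2004.
July 9, 2004 (Friday) is already a business day.
The final due date is July 9, 2004.

July 9, 2004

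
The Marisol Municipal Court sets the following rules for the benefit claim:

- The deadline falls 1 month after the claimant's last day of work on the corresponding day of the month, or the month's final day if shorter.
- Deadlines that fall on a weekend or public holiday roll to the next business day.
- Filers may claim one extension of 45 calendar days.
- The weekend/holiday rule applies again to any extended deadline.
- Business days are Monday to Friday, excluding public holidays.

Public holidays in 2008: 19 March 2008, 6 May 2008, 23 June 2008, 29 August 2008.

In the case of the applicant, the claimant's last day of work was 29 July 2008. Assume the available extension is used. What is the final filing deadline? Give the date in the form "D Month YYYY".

Moving 1 month forward from 29 July 2008 on the corresponding day gives 29 August 2008.
29 August 2008 is a listed holiday; the next business day is 1 September 2008 (Monday).
Add the 45 calendar-day extension to 1 September 2008: 16 October 2008.
16 October 2008 falls on a Thursday, which is a business day, so no adjustment is needed.
So the filing is due 16 October 2008.

16 October 2008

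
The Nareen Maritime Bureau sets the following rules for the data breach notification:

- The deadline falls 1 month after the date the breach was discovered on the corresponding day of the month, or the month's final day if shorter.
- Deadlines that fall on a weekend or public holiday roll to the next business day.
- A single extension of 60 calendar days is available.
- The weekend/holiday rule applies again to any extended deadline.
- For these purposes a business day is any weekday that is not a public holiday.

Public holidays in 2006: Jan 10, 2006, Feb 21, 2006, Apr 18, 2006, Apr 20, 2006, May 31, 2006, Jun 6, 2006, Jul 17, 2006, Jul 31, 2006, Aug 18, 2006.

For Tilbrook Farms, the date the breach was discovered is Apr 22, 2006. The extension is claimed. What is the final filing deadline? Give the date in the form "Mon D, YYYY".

Jul 21, 2006

Moving 1 month forward from Apr 22, 2006 on the corresponding day gives May 22, 2006.
May 22, 2006 is a Monday and not a listed holiday, so it stands.
Applying the 60-calendar-day extension: May 22, 2006 + 60 days = Jul 21, 2006.
Jul 21, 2006 (Friday) is already a business day.
So the filing is due Jul 21, 2006.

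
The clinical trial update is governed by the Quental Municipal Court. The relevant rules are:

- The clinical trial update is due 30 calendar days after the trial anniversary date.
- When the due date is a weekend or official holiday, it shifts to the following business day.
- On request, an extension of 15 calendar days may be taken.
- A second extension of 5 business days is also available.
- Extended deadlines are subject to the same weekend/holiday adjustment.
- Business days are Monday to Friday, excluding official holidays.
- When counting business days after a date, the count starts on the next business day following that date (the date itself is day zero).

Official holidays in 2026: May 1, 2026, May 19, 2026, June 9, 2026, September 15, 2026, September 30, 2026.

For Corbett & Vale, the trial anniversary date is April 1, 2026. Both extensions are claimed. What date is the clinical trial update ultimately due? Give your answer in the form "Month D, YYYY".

May 27, 2026

Adding 30 calendar days to April 1, 2026 gives May 1, 2026.
May 1, 2026 is a listed holiday, so it moves to the next business day, May 4, 2026 (Monday).
Applying the 15-calendar-day extension: May 4, 2026 + 15 days = May 19, 2026.
Because May 19, 2026 is a listed holiday, the deadline becomes May 20, 2026 (Wednesday).
Applying the 5-business-day extension: 5 business days after May 20, 2026 is May 27, 2026.
Since May 27, 2026 is a Wednesday and not a holiday, the date is unchanged.
Deadline: May 27, 2026.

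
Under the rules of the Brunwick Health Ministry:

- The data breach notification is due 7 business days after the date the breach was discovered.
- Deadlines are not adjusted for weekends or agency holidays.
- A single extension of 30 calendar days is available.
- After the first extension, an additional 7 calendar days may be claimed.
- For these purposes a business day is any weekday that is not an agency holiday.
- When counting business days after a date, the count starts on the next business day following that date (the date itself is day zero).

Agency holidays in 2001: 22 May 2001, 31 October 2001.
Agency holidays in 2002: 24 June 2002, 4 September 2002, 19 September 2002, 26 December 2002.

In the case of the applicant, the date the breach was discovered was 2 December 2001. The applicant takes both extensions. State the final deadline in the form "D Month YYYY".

17 January 2002

7 business days after 2 December 2001, excluding weekends and holidays, is 11 December 2001.
11 December 2001 is a Tuesday; no weekend or holiday adjustment applies.
Add the 30 calendar-day extension to 11 December 2001: 10 January 2002.
No adjustment is made for weekends or holidays, so 10 January 2002 stands.
Add the 7 calendar-day extension to 10 January 2002: 17 January 2002.
17 January 2002 falls on a Thursday. The rules make no weekend/holiday allowance, so it remains 17 January 2002.
The final due date is 17 January 2002.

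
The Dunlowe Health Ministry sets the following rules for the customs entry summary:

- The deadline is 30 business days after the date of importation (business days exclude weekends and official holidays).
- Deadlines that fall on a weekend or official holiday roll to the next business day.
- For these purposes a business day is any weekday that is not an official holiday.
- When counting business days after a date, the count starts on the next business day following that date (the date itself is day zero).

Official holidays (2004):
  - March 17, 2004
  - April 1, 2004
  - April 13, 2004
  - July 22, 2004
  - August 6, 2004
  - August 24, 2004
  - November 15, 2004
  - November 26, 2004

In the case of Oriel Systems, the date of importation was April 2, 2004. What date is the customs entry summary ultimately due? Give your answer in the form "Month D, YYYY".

May 17, 2004

Counting 30 business days after April 2, 2004 (skipping weekends and listed holidays) reaches May 17, 2004.
Since May 17, 2004 is a Monday and not a holiday, the date is unchanged.
The final due date is May 17, 2004.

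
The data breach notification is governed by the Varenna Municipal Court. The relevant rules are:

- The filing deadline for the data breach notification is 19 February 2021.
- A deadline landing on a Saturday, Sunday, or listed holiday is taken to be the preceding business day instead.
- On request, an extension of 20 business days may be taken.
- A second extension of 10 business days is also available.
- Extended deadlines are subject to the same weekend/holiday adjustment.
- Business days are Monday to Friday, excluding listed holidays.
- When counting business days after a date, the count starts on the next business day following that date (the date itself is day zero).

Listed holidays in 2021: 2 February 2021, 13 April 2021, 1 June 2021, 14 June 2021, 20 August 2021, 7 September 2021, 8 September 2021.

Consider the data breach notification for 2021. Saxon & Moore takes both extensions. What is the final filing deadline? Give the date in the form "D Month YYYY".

The statutory due date is 19 February 2021.
19 February 2021 falls on a Friday, which is a business day, so no adjustment is needed.
Applying the 20-business-day extension: 20 business days after 19 February 2021 is 19 March 2021.
19 March 2021 falls on a Friday, which is a business day, so no adjustment is needed.
Applying the 10-business-day extension: 10 business days after 19 March 2021 is 2 April 2021.
2 April 2021 falls on a Friday, which is a business day, so no adjustment is needed.
Deadline: 2 April 2021.

2 April 2021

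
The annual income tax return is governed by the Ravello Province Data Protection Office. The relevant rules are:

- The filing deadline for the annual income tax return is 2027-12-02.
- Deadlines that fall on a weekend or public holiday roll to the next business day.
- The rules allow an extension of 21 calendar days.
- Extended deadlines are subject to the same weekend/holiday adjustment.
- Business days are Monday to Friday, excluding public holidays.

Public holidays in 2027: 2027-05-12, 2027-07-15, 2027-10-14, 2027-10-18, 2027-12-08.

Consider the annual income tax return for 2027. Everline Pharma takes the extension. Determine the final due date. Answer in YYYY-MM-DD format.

The statutory due date is 2027-12-02.
2027-12-02 falls on a Thursday, which is a business day, so no adjustment is needed.
With the 21-day extension, 2027-12-02 becomes 2027-12-23.
Since 2027-12-23 is a Thursday and not a holiday, the date is unchanged.
So the filing is due 2027-12-23.

2027-12-23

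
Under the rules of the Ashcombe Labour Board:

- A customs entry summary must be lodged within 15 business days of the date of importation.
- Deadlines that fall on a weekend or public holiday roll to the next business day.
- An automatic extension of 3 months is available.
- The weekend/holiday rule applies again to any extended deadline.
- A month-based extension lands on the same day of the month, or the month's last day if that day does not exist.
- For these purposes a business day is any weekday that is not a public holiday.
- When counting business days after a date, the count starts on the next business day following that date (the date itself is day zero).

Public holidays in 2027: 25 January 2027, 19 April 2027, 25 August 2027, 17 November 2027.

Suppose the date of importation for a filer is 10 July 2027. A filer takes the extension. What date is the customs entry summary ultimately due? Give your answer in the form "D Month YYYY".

Starting the day after 10 July 2027 and counting 15 business days lands on 30 July 2027.
30 July 2027 is a Friday and not a listed holiday, so it stands.
Add 3 months to 30 July 2027: 30 October 2027.
Because 30 October 2027 is a Saturday, the deadline becomes 1 November 2027 (Monday).
Final deadline: 1 November 2027.

1 November 2027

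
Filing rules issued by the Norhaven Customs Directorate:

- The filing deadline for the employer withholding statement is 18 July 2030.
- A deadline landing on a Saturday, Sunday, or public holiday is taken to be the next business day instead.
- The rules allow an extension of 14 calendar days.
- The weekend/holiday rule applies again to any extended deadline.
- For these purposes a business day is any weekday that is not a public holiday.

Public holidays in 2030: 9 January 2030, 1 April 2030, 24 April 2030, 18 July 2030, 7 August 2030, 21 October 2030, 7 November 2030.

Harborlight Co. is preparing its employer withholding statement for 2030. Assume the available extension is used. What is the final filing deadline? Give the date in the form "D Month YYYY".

Start from the fixed due date, 18 July 2030.
Because 18 July 2030 is a listed holiday, the deadline becomes 19 July 2030 (Friday).
Applying the 14-calendar-day extension: 19 July 2030 + 14 days = 2 August 2030.
Since 2 August 2030 is a Friday and not a holiday, the date is unchanged.
Final deadline: 2 August 2030.

2 August 2030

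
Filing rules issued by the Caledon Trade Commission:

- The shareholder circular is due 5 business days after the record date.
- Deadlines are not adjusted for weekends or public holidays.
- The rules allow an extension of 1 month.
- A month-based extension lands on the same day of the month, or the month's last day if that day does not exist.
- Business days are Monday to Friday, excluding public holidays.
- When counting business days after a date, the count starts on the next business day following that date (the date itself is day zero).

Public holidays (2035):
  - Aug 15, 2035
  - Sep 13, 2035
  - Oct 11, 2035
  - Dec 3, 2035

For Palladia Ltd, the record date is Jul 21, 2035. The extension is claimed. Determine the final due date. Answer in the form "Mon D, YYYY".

5 business days after Jul 21, 2035, excluding weekends and holidays, is Jul 27, 2035.
No adjustment is made for weekends or holidays, so Jul 27, 2035 stands.
Add 1 month to Jul 27, 2035: Aug 27, 2035.
Aug 27, 2035 falls on a Monday. The rules make no weekend/holiday allowance, so it remains Aug 27, 2035.
So the filing is due Aug 27, 2035.

Aug 27, 2035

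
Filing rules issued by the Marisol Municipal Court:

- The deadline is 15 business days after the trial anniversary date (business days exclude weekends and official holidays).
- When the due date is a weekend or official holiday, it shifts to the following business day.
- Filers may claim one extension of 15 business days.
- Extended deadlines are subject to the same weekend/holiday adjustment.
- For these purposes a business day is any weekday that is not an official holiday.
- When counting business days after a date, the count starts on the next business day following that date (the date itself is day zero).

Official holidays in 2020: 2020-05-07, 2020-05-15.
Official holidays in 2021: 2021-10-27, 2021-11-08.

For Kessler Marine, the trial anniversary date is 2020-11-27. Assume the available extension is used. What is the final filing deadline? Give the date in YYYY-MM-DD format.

15 business days after 2020-11-27, excluding weekends and holidays, is 2020-12-18.
Since 2020-12-18 is a Friday and not a holiday, the date is unchanged.
Applying the 15-business-day extension: 15 business days after 2020-12-18 is 2021-01-08.
2021-01-08 (Friday) is already a business day.
Deadline: 2021-01-08.

2021-01-08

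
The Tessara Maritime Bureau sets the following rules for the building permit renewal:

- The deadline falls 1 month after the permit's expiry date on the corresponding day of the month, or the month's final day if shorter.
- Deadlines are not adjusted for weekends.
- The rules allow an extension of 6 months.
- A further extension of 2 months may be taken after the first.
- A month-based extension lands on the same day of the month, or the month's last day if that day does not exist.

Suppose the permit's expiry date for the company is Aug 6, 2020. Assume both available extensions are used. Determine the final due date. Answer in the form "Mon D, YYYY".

May 6, 2021

1 month after Aug 6, 2020, on the same day of the month, is Sep 6, 2020.
Sep 6, 2020 is a Sunday; no weekend or holiday adjustment applies.
Applying the 6 months extension: 6 months after Sep 6, 2020 is Mar 6, 2021.
Mar 6, 2021 is a Saturday; no weekend or holiday adjustment applies.
The 2 months extension carries Mar 6, 2021 to May 6, 2021.
No adjustment is made for weekends or holidays, so May 6, 2021 stands.
Deadline: May 6, 2021.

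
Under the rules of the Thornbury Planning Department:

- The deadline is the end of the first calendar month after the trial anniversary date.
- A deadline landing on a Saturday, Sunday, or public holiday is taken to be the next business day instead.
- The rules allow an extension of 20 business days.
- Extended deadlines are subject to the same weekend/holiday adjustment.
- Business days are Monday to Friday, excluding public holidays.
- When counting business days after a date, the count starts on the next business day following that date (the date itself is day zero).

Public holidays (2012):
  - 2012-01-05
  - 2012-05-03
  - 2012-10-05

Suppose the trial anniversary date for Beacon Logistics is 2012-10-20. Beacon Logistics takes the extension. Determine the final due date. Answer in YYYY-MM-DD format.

The first month after 2012-10-20 is November 2012, whose last day is 2012-11-30.
2012-11-30 (Friday) is already a business day.
Applying the 20-business-day extension: 20 business days after 2012-11-30 is 2012-12-28.
Since 2012-12-28 is a Friday and not a holiday, the date is unchanged.
So the filing is due 2012-12-28.

2012-12-28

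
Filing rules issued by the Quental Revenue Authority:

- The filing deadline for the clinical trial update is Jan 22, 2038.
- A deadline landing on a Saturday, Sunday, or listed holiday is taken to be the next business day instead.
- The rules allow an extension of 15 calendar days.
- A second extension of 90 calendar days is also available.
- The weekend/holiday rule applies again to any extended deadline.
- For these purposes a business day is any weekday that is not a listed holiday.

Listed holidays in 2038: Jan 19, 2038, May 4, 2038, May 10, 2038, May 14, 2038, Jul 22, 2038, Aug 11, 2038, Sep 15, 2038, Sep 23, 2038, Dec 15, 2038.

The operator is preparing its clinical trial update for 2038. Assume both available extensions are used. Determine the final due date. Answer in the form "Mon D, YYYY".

May 11, 2038

Start from the fixed due date, Jan 22, 2038.
Jan 22, 2038 falls on a Friday, which is a business day, so no adjustment is needed.
Applying the 15-calendar-day extension: Jan 22, 2038 + 15 days = Feb 6, 2038.
Feb 6, 2038 falls on a Saturday. Rolling to the next business day gives Feb 8, 2038, a Monday.
The 90-calendar-day extension moves the deadline from Feb 8, 2038 to May 9, 2038.
May 9, 2038 is a Sunday; the next business day is May 11, 2038 (Tuesday).
Final deadline: May 11, 2038.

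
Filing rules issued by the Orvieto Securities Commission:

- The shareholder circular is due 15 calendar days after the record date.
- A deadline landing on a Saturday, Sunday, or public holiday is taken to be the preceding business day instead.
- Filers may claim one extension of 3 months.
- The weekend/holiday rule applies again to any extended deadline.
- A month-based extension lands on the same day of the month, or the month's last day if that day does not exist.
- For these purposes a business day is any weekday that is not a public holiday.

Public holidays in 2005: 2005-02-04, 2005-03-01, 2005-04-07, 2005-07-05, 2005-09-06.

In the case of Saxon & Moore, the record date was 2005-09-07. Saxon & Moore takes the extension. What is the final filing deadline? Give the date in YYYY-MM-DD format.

2005-12-22

Adding 15 calendar days to 2005-09-07 gives 2005-09-22.
2005-09-22 (Thursday) is already a business day.
Add 3 months to 2005-09-22: 2005-12-22.
Since 2005-12-22 is a Thursday and not a holiday, the date is unchanged.
The final due date is 2005-12-22.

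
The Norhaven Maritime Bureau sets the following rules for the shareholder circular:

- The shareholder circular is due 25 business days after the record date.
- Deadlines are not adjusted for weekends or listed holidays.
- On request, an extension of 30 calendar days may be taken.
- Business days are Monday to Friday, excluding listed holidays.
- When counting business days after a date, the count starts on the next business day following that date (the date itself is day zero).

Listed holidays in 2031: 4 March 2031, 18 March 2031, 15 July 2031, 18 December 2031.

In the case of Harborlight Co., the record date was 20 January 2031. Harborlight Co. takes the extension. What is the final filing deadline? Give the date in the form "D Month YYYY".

26 March 2031

Counting 25 business days after 20 January 2031 (skipping weekends and listed holidays) reaches 24 February 2031.
24 February 2031 falls on a Monday. The rules make no weekend/holiday allowance, so it remains 24 February 2031.
Applying the 30-calendar-day extension: 24 February 2031 + 30 days = 26 March 2031.
26 March 2031 is a Wednesday; no weekend or holiday adjustment applies.
The final due date is 26 March 2031.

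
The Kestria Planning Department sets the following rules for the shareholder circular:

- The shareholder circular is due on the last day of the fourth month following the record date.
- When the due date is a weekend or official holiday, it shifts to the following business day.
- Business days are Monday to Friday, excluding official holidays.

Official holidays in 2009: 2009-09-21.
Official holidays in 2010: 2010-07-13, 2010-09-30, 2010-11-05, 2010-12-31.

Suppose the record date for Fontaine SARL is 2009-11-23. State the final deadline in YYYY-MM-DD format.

4 months after 2009-11-23 falls in March 2010; the last day of that month is 2010-03-31.
2010-03-31 falls on a Wednesday, which is a business day, so no adjustment is needed.
So the filing is due 2010-03-31.

2010-03-31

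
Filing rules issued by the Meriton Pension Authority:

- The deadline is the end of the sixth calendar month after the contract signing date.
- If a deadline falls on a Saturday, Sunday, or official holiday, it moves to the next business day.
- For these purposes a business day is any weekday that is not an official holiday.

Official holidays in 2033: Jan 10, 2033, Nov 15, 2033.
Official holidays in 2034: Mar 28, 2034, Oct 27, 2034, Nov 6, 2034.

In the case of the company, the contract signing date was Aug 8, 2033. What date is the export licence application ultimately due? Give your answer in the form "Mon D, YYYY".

Feb 28, 2034

6 months after Aug 8, 2033 is February 2034; that month ends on Feb 28, 2034.
Feb 28, 2034 (Tuesday) is already a business day.
Deadline: Feb 28, 2034.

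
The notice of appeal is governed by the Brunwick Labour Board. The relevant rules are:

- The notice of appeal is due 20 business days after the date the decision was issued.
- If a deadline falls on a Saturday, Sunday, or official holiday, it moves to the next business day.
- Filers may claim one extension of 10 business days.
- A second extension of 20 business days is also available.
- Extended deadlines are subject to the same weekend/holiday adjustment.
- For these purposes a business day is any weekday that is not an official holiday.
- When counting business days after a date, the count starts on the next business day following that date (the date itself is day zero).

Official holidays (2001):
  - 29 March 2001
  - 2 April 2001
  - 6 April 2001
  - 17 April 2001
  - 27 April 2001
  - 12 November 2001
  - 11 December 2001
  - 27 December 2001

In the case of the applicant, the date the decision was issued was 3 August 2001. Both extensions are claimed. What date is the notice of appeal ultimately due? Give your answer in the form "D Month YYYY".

12 October 2001

Starting the day after 3 August 2001 and counting 20 business days lands on 31 August 2001.
31 August 2001 falls on a Friday, which is a business day, so no adjustment is needed.
Applying the 10-business-day extension: 10 business days after 31 August 2001 is 14 September 2001.
14 September 2001 falls on a Friday, which is a business day, so no adjustment is needed.
Counting 20 further business days from 14 September 2001 reaches 12 October 2001.
12 October 2001 is a Friday and not a listed holiday, so it stands.
So the filing is due 12 October 2001.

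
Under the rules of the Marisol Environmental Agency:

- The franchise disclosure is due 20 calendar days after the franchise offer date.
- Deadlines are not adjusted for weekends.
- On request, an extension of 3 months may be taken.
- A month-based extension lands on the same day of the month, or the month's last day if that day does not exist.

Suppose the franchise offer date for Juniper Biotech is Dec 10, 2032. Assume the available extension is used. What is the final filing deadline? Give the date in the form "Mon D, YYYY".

Mar 30, 2033

20 calendar days after Dec 10, 2032 is Dec 30, 2032.
Dec 30, 2032 falls on a Thursday. The rules make no weekend/holiday allowance, so it remains Dec 30, 2032.
The 3 months extension carries Dec 30, 2032 to Mar 30, 2033.
No adjustment is made for weekends or holidays, so Mar 30, 2033 stands.
Deadline: Mar 30, 2033.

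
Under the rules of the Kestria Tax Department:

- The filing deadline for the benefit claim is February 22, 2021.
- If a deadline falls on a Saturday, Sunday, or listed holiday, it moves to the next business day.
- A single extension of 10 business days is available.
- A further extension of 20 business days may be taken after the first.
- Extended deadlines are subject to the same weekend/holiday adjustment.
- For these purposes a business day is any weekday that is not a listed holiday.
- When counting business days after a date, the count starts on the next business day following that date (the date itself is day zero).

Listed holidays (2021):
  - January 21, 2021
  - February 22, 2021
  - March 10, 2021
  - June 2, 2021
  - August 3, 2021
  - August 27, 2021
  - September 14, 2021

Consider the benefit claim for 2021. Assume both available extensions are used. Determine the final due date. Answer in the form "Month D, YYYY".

The stated deadline is February 22, 2021.
Because February 22, 2021 is a listed holiday, the deadline becomes February 23, 2021 (Tuesday).
The 10-business-day extension runs from February 23, 2021 to March 9, 2021.
March 9, 2021 (Tuesday) is already a business day.
Counting 20 further business days from March 9, 2021 reaches April 7, 2021.
April 7, 2021 (Wednesday) is already a business day.
So the filing is due April 7, 2021.

April 7, 2021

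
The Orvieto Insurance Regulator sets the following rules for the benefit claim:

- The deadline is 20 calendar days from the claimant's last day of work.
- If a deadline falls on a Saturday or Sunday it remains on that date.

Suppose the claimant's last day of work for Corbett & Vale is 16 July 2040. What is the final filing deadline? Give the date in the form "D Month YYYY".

5 August 2040

From 16 July 2040, 20 calendar days later is 5 August 2040.
5 August 2040 is a Sunday; no weekend or holiday adjustment applies.
Deadline: 5 August 2040.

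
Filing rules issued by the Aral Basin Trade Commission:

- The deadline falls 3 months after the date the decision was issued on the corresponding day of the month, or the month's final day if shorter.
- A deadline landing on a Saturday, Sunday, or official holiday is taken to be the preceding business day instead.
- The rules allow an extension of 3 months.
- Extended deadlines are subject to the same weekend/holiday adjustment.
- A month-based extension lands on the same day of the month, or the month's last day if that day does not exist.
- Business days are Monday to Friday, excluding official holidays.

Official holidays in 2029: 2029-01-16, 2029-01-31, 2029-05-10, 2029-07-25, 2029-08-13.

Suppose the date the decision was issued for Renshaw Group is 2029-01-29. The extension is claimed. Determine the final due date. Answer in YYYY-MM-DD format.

2029-07-27

3 months after 2029-01-29, on the same day of the month, is 2029-04-29.
Because 2029-04-29 is a Sunday, the deadline becomes 2029-04-27 (Friday).
Applying the 3 months extension: 3 months after 2029-04-27 is 2029-07-27.
2029-07-27 is a Friday and not a listed holiday, so it stands.
The final due date is 2029-07-27.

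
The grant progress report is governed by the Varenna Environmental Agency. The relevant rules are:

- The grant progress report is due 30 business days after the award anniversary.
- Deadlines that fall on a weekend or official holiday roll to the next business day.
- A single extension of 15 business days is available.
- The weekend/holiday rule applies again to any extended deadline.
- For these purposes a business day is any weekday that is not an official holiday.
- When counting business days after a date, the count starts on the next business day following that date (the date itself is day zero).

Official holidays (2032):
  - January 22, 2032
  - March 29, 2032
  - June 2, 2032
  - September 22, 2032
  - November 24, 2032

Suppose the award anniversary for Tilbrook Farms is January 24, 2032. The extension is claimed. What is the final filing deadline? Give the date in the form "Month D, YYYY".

Starting the day after January 24, 2032 and counting 30 business days lands on March 5, 2032.
March 5, 2032 falls on a Friday, which is a business day, so no adjustment is needed.
Counting 15 further business days from March 5, 2032 reaches March 26, 2032.
Since March 26, 2032 is a Friday and not a holiday, the date is unchanged.
Final deadline: March 26, 2032.

March 26, 2032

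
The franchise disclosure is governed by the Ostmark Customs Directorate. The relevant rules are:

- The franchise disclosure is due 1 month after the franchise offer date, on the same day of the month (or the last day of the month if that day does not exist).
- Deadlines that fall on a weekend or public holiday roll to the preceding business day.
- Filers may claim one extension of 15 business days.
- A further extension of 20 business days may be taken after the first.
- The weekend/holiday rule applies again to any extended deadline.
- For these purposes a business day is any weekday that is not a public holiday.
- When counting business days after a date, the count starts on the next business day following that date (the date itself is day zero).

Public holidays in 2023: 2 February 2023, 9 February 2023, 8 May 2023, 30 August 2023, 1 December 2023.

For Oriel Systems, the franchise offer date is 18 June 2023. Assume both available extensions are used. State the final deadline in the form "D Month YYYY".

6 September 2023

Moving 1 month forward from 18 June 2023 on the corresponding day gives 18 July 2023.
18 July 2023 (Tuesday) is already a business day.
Counting 15 further business days from 18 July 2023 reaches 8 August 2023.
8 August 2023 (Tuesday) is already a business day.
Applying the 20-business-day extension: 20 business days after 8 August 2023 is 6 September 2023.
6 September 2023 is a Wednesday and not a listed holiday, so it stands.
Deadline: 6 September 2023.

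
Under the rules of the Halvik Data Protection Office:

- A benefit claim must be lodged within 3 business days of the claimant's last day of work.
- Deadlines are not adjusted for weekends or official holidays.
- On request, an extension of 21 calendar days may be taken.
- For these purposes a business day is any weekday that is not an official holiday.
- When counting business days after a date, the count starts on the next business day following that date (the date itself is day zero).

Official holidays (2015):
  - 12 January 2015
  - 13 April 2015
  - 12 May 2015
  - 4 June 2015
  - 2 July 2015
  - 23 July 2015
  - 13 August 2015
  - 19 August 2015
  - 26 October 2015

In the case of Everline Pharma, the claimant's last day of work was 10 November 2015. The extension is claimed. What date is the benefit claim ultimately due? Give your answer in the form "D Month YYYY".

3 business days after 10 November 2015, excluding weekends and holidays, is 13 November 2015.
13 November 2015 is a Friday; no weekend or holiday adjustment applies.
Applying the 21-calendar-day extension: 13 November 2015 + 21 days = 4 December 2015.
4 December 2015 is a Friday; no weekend or holiday adjustment applies.
The final due date is 4 December 2015.

4 December 2015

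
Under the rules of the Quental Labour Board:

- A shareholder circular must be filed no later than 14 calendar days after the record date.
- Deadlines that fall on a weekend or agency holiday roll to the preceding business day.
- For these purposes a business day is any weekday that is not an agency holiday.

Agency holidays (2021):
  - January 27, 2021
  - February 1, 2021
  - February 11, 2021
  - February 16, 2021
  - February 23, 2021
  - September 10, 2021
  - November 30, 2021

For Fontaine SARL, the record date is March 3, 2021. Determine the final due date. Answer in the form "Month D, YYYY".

14 calendar days after March 3, 2021 is March 17, 2021.
March 17, 2021 (Wednesday) is already a business day.
Deadline: March 17, 2021.

March 17, 2021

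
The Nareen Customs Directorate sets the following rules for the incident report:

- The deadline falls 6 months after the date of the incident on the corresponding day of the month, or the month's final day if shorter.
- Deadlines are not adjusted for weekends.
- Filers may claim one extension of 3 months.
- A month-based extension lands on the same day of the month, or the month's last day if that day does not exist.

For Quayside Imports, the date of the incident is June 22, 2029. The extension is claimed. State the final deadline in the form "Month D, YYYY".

6 months from June 22, 2029 is December 22, 2029.
No adjustment is made for weekends or holidays, so December 22, 2029 stands.
The 3 months extension carries December 22, 2029 to March 22, 2030.
March 22, 2030 falls on a Friday. The rules make no weekend/holiday allowance, so it remains March 22, 2030.
Deadline: March 22, 2030.

March 22, 2030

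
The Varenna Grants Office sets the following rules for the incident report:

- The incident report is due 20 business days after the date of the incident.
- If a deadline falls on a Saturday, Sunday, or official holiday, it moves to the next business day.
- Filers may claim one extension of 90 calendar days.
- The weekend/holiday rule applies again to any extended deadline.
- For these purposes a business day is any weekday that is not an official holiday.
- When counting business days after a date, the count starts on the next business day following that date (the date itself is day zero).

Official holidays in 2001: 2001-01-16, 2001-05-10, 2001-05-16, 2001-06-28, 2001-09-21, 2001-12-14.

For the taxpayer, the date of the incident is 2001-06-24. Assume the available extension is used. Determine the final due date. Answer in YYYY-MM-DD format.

2001-10-22

20 business days after 2001-06-24, excluding weekends and holidays, is 2001-07-23.
Since 2001-07-23 is a Monday and not a holiday, the date is unchanged.
Add the 90 calendar-day extension to 2001-07-23: 2001-10-21.
2001-10-21 is a Sunday; the next business day is 2001-10-22 (Monday).
Deadline: 2001-10-22.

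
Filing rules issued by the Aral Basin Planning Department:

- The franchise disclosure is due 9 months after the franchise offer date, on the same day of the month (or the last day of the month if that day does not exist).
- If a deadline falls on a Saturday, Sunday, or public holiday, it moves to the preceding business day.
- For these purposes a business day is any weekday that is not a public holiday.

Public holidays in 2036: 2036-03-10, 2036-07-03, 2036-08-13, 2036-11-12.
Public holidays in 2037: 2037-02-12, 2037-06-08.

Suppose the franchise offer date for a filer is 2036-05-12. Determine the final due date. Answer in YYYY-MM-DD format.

2037-02-11

9 months after 2036-05-12, on the same day of the month, is 2037-02-12.
2037-02-12 falls on a listed holiday. Rolling to the preceding business day gives 2037-02-11, a Wednesday.
So the filing is due 2037-02-11.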